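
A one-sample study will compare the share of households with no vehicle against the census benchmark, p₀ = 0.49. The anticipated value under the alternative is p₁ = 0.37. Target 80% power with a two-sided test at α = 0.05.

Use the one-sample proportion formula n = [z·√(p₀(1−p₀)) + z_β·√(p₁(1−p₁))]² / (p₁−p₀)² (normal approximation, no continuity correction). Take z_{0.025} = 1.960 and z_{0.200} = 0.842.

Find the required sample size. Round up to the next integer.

n = [z_{α/2}·√(p₀q₀) + z_β·√(p₁q₁)]² / (p₁ − p₀)²
  = [1.960·√(0.49·0.51) + 0.842·√(0.37·0.63)]² / (-0.12)²
  = [1.960·0.4999 + 0.842·0.4828]² / 0.0144
  = [1.3863]² / 0.0144
  = 133.47
Round up → n = 134.

n = 134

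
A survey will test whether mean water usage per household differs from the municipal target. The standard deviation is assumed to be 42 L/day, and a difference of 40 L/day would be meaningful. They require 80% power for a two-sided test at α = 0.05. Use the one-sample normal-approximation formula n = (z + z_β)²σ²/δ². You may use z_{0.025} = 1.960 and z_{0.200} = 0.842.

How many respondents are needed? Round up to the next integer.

n = (z_{α/2} + z_β)² · σ² / δ²
  = (1.960 + 0.842)² · 42² / 40²
  = 7.8512 · 1764 / 1600
  = 8.66
Round up → n = 9.

n = 9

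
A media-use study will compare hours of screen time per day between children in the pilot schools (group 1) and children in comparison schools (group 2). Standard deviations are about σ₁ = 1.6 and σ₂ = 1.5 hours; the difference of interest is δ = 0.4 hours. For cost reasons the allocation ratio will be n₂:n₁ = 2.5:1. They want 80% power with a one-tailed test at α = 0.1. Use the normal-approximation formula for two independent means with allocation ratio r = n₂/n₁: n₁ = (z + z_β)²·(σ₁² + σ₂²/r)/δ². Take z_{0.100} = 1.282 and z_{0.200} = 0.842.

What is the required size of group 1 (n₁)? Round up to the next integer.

n₁ = 98

n₁ = (z_α + z_β)² · (σ₁² + σ₂²/r) / δ²
   = (1.282 + 0.842)² · (1.6² + 1.5²/2.5) / 0.4²
   = 4.5114 · (2.56 + 0.9) / 0.16
   = 4.5114 · 3.46 / 0.16
   = 97.56
Round up → n₁ = 98; n₂ = r·n₁ = 2.5 × 98 = 245.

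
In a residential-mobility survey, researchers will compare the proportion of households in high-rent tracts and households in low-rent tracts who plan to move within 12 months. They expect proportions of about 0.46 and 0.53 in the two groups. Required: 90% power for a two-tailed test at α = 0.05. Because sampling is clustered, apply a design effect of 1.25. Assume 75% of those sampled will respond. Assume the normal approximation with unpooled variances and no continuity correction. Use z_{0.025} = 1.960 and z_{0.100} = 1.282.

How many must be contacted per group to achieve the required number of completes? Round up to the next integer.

n = 1779 per group

n = (z_{α/2} + z_β)² · [p₁(1−p₁) + p₂(1−p₂)] / (p₁ − p₂)²
  = (1.960 + 1.282)² · (0.46·0.54 + 0.53·0.47) / (-0.07)²
  = (3.242)² · (0.2484 + 0.2491) / 0.0049
  = 10.5106 · 0.4975 / 0.0049
  = 1067.14
Design effect: 1.25 × 1067.14 = 1333.93.
Adjust for 75% response: 1333.93 / 0.75 = 1778.57.
Round up → n = 1779 per group.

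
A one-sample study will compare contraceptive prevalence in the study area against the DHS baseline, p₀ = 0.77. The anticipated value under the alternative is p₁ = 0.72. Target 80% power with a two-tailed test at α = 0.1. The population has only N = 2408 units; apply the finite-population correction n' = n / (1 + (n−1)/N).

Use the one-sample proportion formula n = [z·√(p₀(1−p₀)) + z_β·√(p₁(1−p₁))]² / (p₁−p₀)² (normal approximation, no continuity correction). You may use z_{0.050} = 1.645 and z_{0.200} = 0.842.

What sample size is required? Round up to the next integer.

n = [z_{α/2}·√(p₀q₀) + z_β·√(p₁q₁)]² / (p₁ − p₀)²
  = [1.645·√(0.77·0.23) + 0.842·√(0.72·0.28)]² / (-0.05)²
  = [1.645·0.4208 + 0.842·0.4490]² / 0.0025
  = [1.0703]² / 0.0025
  = 458.24
Finite-population correction (N = 2408): 458.24 / (1 + (458.24 − 1)/2408) = 385.11.
Round up → n = 386.

n = 386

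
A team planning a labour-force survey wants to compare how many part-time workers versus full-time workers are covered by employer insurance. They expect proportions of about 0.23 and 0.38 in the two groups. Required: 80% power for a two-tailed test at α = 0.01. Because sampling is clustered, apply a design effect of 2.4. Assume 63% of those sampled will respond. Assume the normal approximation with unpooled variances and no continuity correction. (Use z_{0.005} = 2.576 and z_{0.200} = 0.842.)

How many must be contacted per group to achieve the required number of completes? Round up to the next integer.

n = 817 per group

n = (z_{α/2} + z_β)² · [p₁(1−p₁) + p₂(1−p₂)] / (p₁ − p₂)²
  = (2.576 + 0.842)² · (0.23·0.77 + 0.38·0.62) / (-0.15)²
  = (3.418)² · (0.1771 + 0.2356) / 0.0225
  = 11.6827 · 0.4127 / 0.0225
  = 214.29
Design effect: 2.4 × 214.29 = 514.29.
Adjust for 63% response: 514.29 / 0.63 = 816.33.
Round up → n = 817 per group.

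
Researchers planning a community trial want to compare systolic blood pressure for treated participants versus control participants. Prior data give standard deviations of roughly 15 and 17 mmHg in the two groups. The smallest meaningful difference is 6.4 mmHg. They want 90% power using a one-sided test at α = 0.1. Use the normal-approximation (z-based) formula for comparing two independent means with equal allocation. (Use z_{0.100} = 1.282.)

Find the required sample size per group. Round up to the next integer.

n = 83 per group

n = (z_α + z_β)² · (σ₁² + σ₂²) / δ²
  = (1.282 + 1.282)² · (15² + 17² = 514) / 6.4²
  = 6.5741 · 514 / 40.96
  = 82.50
Round up → n = 83 per group.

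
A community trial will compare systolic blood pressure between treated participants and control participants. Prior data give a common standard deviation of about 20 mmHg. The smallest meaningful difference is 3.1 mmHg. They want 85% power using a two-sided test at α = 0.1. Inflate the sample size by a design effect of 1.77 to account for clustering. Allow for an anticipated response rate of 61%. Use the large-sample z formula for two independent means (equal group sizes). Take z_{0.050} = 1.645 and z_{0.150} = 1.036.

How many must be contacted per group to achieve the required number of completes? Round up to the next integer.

n = 1737 per group

n = (z_{α/2} + z_β)² · (σ₁² + σ₂²) / δ²
  = (1.645 + 1.036)² · (2·20² = 800) / 3.1²
  = 7.1878 · 800 / 9.61
  = 598.36
Design effect: 1.77 × 598.36 = 1059.09.
Adjust for 61% response: 1059.09 / 0.61 = 1736.22.
Round up → n = 1737 per group.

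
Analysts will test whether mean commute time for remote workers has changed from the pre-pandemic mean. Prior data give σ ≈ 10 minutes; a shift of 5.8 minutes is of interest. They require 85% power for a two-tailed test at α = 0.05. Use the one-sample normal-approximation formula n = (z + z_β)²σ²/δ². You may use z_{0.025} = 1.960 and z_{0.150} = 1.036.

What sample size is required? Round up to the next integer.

n = 27

n = (z_{α/2} + z_β)² · σ² / δ²
  = (1.960 + 1.036)² · 10² / 5.8²
  = 8.9760 · 100 / 33.64
  = 26.68
Round up → n = 27.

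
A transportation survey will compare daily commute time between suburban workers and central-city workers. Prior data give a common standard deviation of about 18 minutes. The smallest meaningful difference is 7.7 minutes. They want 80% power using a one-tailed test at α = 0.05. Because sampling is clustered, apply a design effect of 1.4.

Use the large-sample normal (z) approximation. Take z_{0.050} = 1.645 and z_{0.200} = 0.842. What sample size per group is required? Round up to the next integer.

n = 95 per group

n = (z_α + z_β)² · (σ₁² + σ₂²) / δ²
  = (1.645 + 0.842)² · (2·18² = 648) / 7.7²
  = 6.1852 · 648 / 59.29
  = 67.60
Design effect: 1.4 × 67.60 = 94.64.
Round up → n = 95 per group.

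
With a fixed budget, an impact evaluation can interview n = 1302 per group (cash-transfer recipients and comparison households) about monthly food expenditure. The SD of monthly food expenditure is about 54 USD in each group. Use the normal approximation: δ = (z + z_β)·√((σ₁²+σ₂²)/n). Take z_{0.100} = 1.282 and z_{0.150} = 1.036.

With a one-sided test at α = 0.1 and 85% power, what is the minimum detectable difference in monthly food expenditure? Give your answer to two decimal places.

δ = (z_α + z_β) · √((σ₁²+σ₂²)/n)
  = (1.282 + 1.036) · √(5832/1302)
  = 2.318 · √4.4793
  = 2.318 · 2.1164
  = 4.9059

Minimum detectable difference ≈ 4.91 USD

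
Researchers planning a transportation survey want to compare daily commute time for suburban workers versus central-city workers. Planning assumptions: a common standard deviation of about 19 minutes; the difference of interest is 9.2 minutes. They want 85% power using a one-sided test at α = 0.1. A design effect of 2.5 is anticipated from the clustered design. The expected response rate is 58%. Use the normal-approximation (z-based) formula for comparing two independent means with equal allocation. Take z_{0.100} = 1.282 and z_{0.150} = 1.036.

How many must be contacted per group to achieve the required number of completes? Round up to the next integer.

n = 198 per group

n = (z_α + z_β)² · (σ₁² + σ₂²) / δ²
  = (1.282 + 1.036)² · (2·19² = 722) / 9.2²
  = 5.3731 · 722 / 84.64
  = 45.83
Design effect: 2.5 × 45.83 = 114.59.
Adjust for 58% response: 114.59 / 0.58 = 197.56.
Round up → n = 198 per group.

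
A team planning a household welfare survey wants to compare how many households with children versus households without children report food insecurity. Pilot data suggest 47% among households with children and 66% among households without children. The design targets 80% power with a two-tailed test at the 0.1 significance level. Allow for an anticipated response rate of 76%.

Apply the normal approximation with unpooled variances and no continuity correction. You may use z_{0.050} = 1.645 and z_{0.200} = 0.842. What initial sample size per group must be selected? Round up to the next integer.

n = (z_{α/2} + z_β)² · [p₁(1−p₁) + p₂(1−p₂)] / (p₁ − p₂)²
  = (1.645 + 0.842)² · (0.47·0.53 + 0.66·0.34) / (-0.19)²
  = (2.487)² · (0.2491 + 0.2244) / 0.0361
  = 6.1852 · 0.4735 / 0.0361
  = 81.13
Adjust for 76% response: 81.13 / 0.76 = 106.75.
Round up → n = 107 per group.

n = 107 per group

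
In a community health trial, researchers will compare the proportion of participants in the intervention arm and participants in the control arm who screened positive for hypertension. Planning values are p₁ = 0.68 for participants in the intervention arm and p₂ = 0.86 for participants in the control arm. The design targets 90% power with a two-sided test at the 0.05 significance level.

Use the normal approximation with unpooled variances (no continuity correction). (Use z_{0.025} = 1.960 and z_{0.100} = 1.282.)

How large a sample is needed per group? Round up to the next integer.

n = 110 per group

n = (z_{α/2} + z_β)² · [p₁(1−p₁) + p₂(1−p₂)] / (p₁ − p₂)²
  = (1.960 + 1.282)² · (0.68·0.32 + 0.86·0.14) / (-0.18)²
  = (3.242)² · (0.2176 + 0.1204) / 0.0324
  = 10.5106 · 0.3380 / 0.0324
  = 109.65
Round up → n = 110 per group.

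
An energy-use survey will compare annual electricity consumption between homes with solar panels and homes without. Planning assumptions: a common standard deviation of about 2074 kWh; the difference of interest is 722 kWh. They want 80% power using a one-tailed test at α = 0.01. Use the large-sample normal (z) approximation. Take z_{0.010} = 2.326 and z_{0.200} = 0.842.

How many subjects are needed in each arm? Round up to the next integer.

n = (z_α + z_β)² · (σ₁² + σ₂²) / δ²
  = (2.326 + 0.842)² · (2·2074² = 8602952) / 722²
  = 10.0362 · 8602952 / 521284
  = 165.63
Round up → n = 166 per group.

n = 166 per group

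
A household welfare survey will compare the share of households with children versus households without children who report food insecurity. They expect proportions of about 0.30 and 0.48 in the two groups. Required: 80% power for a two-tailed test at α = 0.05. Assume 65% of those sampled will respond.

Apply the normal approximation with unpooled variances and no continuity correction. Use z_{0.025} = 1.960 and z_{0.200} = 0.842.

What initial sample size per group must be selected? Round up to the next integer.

n = 172 per group

n = (z_{α/2} + z_β)² · [p₁(1−p₁) + p₂(1−p₂)] / (p₁ − p₂)²
  = (1.960 + 0.842)² · (0.30·0.70 + 0.48·0.52) / (-0.18)²
  = (2.802)² · (0.2100 + 0.2496) / 0.0324
  = 7.8512 · 0.4596 / 0.0324
  = 111.37
Adjust for 65% response: 111.37 / 0.65 = 171.34.
Round up → n = 172 per group.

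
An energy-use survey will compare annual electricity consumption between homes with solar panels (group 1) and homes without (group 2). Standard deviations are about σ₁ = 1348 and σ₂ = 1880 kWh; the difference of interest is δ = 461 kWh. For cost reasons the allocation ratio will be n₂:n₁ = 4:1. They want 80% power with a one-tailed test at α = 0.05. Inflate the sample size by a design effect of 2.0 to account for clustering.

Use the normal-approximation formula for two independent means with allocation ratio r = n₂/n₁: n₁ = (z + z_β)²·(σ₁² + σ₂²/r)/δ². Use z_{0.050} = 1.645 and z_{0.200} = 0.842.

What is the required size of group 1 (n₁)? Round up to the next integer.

n₁ = 158

n₁ = (z_α + z_β)² · (σ₁² + σ₂²/r) / δ²
   = (1.645 + 0.842)² · (1348² + 1880²/4) / 461²
   = 6.1852 · (1817104 + 883600) / 212521
   = 6.1852 · 2700704 / 212521
   = 78.60
Design effect: 2.0 × 78.60 = 157.20.
Round up → n₁ = 158; n₂ = r·n₁ = 4 × 158 = 632.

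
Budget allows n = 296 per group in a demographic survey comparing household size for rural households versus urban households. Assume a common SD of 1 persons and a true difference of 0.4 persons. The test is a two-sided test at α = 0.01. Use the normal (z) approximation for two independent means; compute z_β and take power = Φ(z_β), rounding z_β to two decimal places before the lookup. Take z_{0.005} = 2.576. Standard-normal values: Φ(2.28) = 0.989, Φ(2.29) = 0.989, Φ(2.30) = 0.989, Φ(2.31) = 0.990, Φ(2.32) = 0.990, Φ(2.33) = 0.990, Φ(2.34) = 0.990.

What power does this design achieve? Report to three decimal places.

Power ≈ 0.989

z_β = δ·√(n/(σ₁²+σ₂²)) − z_{α/2}
    = 0.4 · √(296/2) − 2.576
    = 0.4 · 12.16553 − 2.576
    = 4.8662 − 2.576 = 2.2902 → 2.29
Power = Φ(2.29) = 0.989.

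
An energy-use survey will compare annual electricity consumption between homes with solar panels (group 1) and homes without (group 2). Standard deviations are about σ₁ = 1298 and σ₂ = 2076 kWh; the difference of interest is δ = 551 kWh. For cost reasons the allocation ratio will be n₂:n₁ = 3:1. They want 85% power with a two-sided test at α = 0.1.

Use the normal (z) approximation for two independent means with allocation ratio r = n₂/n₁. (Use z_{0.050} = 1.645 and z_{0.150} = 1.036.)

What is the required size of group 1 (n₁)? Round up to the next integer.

n₁ = (z_{α/2} + z_β)² · (σ₁² + σ₂²/r) / δ²
   = (1.645 + 1.036)² · (1298² + 2076²/3) / 551²
   = 7.1878 · (1684804 + 1436592) / 303601
   = 7.1878 · 3121396 / 303601
   = 73.90
Round up → n₁ = 74; n₂ = r·n₁ = 3 × 74 = 222.

n₁ = 74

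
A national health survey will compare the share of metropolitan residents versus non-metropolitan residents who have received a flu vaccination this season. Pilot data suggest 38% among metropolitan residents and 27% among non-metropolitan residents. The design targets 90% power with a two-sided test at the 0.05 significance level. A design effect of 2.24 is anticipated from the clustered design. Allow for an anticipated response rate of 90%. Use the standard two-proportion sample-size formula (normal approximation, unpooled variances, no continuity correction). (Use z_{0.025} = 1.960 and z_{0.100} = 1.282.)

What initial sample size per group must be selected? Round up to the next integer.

n = 936 per group

n = (z_{α/2} + z_β)² · [p₁(1−p₁) + p₂(1−p₂)] / (p₁ − p₂)²
  = (1.960 + 1.282)² · (0.38·0.62 + 0.27·0.73) / (0.11)²
  = (3.242)² · (0.2356 + 0.1971) / 0.0121
  = 10.5106 · 0.4327 / 0.0121
  = 375.86
Design effect: 2.24 × 375.86 = 841.93.
Adjust for 90% response: 841.93 / 0.90 = 935.48.
Round up → n = 936 per group.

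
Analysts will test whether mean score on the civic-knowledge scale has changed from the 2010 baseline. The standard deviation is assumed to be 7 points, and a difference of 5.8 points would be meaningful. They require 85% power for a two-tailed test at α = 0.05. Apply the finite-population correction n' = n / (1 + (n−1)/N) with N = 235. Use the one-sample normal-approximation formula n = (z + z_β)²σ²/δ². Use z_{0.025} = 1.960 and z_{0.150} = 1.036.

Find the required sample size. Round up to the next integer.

n = (z_{α/2} + z_β)² · σ² / δ²
  = (1.960 + 1.036)² · 7² / 5.8²
  = 8.9760 · 49 / 33.64
  = 13.07
Finite-population correction (N = 235): 13.07 / (1 + (13.07 − 1)/235) = 12.44.
Round up → n = 13.

n = 13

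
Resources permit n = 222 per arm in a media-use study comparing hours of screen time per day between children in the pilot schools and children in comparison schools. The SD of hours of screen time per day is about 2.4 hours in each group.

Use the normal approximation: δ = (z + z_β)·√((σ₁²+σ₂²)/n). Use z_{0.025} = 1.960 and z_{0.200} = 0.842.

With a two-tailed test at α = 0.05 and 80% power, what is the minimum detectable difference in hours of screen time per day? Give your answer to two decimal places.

δ = (z_{α/2} + z_β) · √((σ₁²+σ₂²)/n)
  = (1.960 + 0.842) · √(11.52/222)
  = 2.802 · √0.05189
  = 2.802 · 0.2278
  = 0.6383

Minimum detectable difference ≈ 0.64 hours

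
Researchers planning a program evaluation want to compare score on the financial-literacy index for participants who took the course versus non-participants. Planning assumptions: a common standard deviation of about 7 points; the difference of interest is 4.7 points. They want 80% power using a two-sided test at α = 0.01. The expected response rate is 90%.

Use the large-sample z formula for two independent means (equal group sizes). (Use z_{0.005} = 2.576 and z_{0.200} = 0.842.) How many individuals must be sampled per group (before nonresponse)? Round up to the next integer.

n = (z_{α/2} + z_β)² · (σ₁² + σ₂²) / δ²
  = (2.576 + 0.842)² · (2·7² = 98) / 4.7²
  = 11.6827 · 98 / 22.09
  = 51.83
Adjust for 90% response: 51.83 / 0.90 = 57.59.
Round up → n = 58 per group.

n = 58 per group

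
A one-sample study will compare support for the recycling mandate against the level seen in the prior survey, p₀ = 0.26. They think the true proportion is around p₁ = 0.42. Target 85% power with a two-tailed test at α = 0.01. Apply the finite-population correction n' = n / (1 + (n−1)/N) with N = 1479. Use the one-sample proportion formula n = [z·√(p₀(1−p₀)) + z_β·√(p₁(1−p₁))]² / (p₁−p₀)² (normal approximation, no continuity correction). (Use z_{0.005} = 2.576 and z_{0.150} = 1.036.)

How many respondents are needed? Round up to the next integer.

n = [z_{α/2}·√(p₀q₀) + z_β·√(p₁q₁)]² / (p₁ − p₀)²
  = [2.576·√(0.26·0.74) + 1.036·√(0.42·0.58)]² / (0.16)²
  = [2.576·0.4386 + 1.036·0.4936]² / 0.0256
  = [1.6412]² / 0.0256
  = 105.22
Finite-population correction (N = 1479): 105.22 / (1 + (105.22 − 1)/1479) = 98.30.
Round up → n = 99.

n = 99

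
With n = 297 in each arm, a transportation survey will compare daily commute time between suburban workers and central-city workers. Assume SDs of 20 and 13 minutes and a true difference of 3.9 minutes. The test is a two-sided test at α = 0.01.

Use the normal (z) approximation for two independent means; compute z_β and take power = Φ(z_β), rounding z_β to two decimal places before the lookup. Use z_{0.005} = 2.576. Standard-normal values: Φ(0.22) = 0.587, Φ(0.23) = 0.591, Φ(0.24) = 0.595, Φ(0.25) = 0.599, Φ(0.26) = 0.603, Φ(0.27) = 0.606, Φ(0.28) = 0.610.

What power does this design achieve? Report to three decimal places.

z_β = δ·√(n/(σ₁²+σ₂²)) − z_{α/2}
    = 3.9 · √(297/569) − 2.576
    = 3.9 · 0.72247 − 2.576
    = 2.8176 − 2.576 = 0.2416 → 0.24
Power = Φ(0.24) = 0.595.

Power ≈ 0.595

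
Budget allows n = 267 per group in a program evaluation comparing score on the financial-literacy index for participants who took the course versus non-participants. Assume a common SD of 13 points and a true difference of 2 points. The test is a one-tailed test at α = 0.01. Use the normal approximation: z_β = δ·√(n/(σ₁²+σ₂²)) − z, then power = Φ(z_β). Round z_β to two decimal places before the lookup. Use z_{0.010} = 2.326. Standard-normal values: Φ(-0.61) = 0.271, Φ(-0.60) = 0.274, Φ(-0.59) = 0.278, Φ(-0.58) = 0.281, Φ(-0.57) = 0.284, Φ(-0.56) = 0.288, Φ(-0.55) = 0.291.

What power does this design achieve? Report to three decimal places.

z_β = δ·√(n/(σ₁²+σ₂²)) − z_α
    = 2 · √(267/338) − 2.326
    = 2 · 0.88879 − 2.326
    = 1.7776 − 2.326 = -0.5484 → -0.55
Power = Φ(-0.55) = 0.291.

Power ≈ 0.291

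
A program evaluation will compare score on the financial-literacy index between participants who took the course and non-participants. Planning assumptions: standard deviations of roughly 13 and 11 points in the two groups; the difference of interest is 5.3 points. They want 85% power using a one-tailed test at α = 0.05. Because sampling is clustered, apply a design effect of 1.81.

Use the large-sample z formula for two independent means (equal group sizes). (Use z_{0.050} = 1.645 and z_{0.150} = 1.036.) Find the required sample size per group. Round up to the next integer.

n = 135 per group

n = (z_α + z_β)² · (σ₁² + σ₂²) / δ²
  = (1.645 + 1.036)² · (13² + 11² = 290) / 5.3²
  = 7.1878 · 290 / 28.09
  = 74.21
Design effect: 1.81 × 74.21 = 134.31.
Round up → n = 135 per group.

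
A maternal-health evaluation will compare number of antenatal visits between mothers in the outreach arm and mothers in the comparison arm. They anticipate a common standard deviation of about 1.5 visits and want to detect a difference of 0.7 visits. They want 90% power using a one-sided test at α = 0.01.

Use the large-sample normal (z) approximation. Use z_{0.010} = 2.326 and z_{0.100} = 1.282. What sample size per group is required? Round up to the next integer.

n = (z_α + z_β)² · (σ₁² + σ₂²) / δ²
  = (2.326 + 1.282)² · (2·1.5² = 4.5) / 0.7²
  = 13.0177 · 4.5 / 0.49
  = 119.55
Round up → n = 120 per group.

n = 120 per group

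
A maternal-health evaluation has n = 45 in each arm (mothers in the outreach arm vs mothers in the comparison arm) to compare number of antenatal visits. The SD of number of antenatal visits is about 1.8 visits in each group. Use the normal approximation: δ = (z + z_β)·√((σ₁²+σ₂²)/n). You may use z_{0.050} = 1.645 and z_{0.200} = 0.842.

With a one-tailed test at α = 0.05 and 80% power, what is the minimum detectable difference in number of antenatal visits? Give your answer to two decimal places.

δ = (z_α + z_β) · √((σ₁²+σ₂²)/n)
  = (1.645 + 0.842) · √(6.48/45)
  = 2.487 · √0.144
  = 2.487 · 0.3795
  = 0.9438

Minimum detectable difference ≈ 0.94 visits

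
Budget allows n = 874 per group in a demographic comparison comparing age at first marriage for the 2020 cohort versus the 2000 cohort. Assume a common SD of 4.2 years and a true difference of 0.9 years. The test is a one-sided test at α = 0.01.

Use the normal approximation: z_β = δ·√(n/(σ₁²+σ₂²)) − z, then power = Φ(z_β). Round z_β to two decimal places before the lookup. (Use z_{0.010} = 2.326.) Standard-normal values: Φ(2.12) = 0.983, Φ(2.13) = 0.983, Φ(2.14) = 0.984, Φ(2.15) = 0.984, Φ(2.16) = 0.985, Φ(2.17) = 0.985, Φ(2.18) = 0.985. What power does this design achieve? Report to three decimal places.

z_β = δ·√(n/(σ₁²+σ₂²)) − z_α
    = 0.9 · √(874/35.28) − 2.326
    = 0.9 · 4.97727 − 2.326
    = 4.4795 − 2.326 = 2.1535 → 2.15
Power = Φ(2.15) = 0.984.

Power ≈ 0.984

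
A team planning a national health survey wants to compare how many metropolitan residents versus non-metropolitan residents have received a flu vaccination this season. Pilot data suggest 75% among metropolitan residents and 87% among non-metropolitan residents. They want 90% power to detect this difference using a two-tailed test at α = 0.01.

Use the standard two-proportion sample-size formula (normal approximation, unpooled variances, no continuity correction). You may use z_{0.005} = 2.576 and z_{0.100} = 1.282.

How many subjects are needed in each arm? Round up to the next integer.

n = 311 per group

n = (z_{α/2} + z_β)² · [p₁(1−p₁) + p₂(1−p₂)] / (p₁ − p₂)²
  = (2.576 + 1.282)² · (0.75·0.25 + 0.87·0.13) / (-0.12)²
  = (3.858)² · (0.1875 + 0.1131) / 0.0144
  = 14.8842 · 0.3006 / 0.0144
  = 310.71
Round up → n = 311 per group.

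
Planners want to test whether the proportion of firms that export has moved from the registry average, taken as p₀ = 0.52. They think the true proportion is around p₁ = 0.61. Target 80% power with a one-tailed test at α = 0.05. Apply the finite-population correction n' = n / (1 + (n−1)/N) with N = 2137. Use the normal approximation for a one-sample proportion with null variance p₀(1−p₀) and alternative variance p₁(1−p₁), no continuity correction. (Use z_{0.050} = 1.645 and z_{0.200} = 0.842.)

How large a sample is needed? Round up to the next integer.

n = 173

n = [z_α·√(p₀q₀) + z_β·√(p₁q₁)]² / (p₁ − p₀)²
  = [1.645·√(0.52·0.48) + 0.842·√(0.61·0.39)]² / (0.09)²
  = [1.645·0.4996 + 0.842·0.4877]² / 0.0081
  = [1.2325]² / 0.0081
  = 187.55
Finite-population correction (N = 2137): 187.55 / (1 + (187.55 − 1)/2137) = 172.49.
Round up → n = 173.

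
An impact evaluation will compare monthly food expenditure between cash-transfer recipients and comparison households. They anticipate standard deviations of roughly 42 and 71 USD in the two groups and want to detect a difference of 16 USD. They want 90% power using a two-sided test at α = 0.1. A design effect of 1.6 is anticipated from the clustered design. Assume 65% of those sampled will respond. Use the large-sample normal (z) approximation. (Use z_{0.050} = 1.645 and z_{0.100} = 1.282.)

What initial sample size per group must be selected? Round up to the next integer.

n = (z_{α/2} + z_β)² · (σ₁² + σ₂²) / δ²
  = (1.645 + 1.282)² · (42² + 71² = 6805) / 16²
  = 8.5673 · 6805 / 256
  = 227.74
Design effect: 1.6 × 227.74 = 364.38.
Adjust for 65% response: 364.38 / 0.65 = 560.58.
Round up → n = 561 per group.

n = 561 per group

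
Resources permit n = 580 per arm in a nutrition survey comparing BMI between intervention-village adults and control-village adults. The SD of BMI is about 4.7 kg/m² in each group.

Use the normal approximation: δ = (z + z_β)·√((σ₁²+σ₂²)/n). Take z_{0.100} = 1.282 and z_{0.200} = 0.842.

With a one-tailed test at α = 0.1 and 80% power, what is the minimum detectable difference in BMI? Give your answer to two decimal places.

δ = (z_α + z_β) · √((σ₁²+σ₂²)/n)
  = (1.282 + 0.842) · √(44.18/580)
  = 2.124 · √0.07617
  = 2.124 · 0.2760
  = 0.5862

Minimum detectable difference ≈ 0.59 kg/m²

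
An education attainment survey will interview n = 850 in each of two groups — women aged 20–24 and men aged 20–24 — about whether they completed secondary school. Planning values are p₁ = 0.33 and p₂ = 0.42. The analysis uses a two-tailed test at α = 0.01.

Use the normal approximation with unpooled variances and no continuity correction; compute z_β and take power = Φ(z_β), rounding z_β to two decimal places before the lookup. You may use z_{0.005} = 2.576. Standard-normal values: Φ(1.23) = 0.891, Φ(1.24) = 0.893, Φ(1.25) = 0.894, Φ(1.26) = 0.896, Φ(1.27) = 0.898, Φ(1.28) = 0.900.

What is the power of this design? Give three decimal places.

z_β = |p₁−p₂|·√(n/[p₁q₁+p₂q₂]) − z_{α/2}
    = 0.09 · √(850/0.4647) − 2.576
    = 0.09 · 42.7684 − 2.576
    = 3.8492 − 2.576 = 1.2732 → 1.27
Power = Φ(1.27) = 0.898.

Power ≈ 0.898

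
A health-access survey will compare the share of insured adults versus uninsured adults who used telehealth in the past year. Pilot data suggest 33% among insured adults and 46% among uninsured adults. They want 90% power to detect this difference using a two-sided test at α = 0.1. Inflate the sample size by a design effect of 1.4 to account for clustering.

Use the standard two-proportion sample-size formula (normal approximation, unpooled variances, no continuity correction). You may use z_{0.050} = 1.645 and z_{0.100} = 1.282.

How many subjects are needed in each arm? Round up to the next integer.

n = (z_{α/2} + z_β)² · [p₁(1−p₁) + p₂(1−p₂)] / (p₁ − p₂)²
  = (1.645 + 1.282)² · (0.33·0.67 + 0.46·0.54) / (-0.13)²
  = (2.927)² · (0.2211 + 0.2484) / 0.0169
  = 8.5673 · 0.4695 / 0.0169
  = 238.01
Design effect: 1.4 × 238.01 = 333.21.
Round up → n = 334 per group.

n = 334 per group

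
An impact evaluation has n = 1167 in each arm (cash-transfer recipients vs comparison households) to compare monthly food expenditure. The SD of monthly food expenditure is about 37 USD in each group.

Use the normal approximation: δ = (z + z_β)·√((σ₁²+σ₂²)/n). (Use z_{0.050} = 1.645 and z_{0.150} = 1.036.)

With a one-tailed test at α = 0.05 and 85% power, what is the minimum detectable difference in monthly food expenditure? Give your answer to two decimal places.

δ = (z_α + z_β) · √((σ₁²+σ₂²)/n)
  = (1.645 + 1.036) · √(2738/1167)
  = 2.681 · √2.3462
  = 2.681 · 1.5317
  = 4.1066

Minimum detectable difference ≈ 4.11 USD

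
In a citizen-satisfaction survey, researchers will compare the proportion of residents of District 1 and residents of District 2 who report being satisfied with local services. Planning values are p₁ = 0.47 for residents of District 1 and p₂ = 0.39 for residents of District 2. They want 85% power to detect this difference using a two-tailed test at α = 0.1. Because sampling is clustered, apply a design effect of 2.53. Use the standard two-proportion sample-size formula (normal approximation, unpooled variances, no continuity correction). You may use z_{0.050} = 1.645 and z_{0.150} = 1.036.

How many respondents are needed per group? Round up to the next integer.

n = 1384 per group

n = (z_{α/2} + z_β)² · [p₁(1−p₁) + p₂(1−p₂)] / (p₁ − p₂)²
  = (1.645 + 1.036)² · (0.47·0.53 + 0.39·0.61) / (0.08)²
  = (2.681)² · (0.2491 + 0.2379) / 0.0064
  = 7.1878 · 0.4870 / 0.0064
  = 546.94
Design effect: 2.53 × 546.94 = 1383.77.
Round up → n = 1384 per group.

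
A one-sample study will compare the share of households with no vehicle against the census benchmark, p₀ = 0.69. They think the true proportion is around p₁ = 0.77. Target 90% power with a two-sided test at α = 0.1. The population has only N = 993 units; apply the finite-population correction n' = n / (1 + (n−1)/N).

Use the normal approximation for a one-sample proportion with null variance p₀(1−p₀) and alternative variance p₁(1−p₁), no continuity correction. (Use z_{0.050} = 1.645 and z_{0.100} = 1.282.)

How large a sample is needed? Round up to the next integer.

n = 209

n = [z_{α/2}·√(p₀q₀) + z_β·√(p₁q₁)]² / (p₁ − p₀)²
  = [1.645·√(0.69·0.31) + 1.282·√(0.77·0.23)]² / (0.08)²
  = [1.645·0.4625 + 1.282·0.4208]² / 0.0064
  = [1.3003]² / 0.0064
  = 264.19
Finite-population correction (N = 993): 264.19 / (1 + (264.19 − 1)/993) = 208.84.
Round up → n = 209.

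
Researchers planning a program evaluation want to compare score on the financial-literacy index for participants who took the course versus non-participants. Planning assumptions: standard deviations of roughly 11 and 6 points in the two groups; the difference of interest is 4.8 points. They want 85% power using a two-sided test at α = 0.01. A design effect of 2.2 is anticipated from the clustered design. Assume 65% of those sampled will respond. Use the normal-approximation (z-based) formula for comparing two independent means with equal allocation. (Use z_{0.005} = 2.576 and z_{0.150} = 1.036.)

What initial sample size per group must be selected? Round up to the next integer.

n = (z_{α/2} + z_β)² · (σ₁² + σ₂²) / δ²
  = (2.576 + 1.036)² · (11² + 6² = 157) / 4.8²
  = 13.0465 · 157 / 23.04
  = 88.90
Design effect: 2.2 × 88.90 = 195.58.
Adjust for 65% response: 195.58 / 0.65 = 300.90.
Round up → n = 301 per group.

n = 301 per group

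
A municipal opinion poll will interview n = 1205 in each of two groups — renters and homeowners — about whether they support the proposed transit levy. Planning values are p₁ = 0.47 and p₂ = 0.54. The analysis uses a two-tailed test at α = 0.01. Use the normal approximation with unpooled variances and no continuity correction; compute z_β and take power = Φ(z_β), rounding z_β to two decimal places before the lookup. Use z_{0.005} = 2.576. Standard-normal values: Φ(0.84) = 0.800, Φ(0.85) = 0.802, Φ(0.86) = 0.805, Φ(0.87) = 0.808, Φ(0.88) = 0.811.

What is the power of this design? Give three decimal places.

z_β = |p₁−p₂|·√(n/[p₁q₁+p₂q₂]) − z_{α/2}
    = 0.07 · √(1205/0.4975) − 2.576
    = 0.07 · 49.2149 − 2.576
    = 3.4450 − 2.576 = 0.8690 → 0.87
Power = Φ(0.87) = 0.808.

Power ≈ 0.808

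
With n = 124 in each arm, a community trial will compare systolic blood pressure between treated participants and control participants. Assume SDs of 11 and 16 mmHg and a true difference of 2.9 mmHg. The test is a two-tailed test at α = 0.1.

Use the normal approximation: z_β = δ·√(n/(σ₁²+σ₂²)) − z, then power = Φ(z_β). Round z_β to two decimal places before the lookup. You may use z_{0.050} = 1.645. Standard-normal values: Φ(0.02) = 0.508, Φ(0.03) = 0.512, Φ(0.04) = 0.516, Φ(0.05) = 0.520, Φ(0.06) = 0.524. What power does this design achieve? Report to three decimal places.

Power ≈ 0.508

z_β = δ·√(n/(σ₁²+σ₂²)) − z_{α/2}
    = 2.9 · √(124/377) − 1.645
    = 2.9 · 0.57351 − 1.645
    = 1.6632 − 1.645 = 0.0182 → 0.02
Power = Φ(0.02) = 0.508.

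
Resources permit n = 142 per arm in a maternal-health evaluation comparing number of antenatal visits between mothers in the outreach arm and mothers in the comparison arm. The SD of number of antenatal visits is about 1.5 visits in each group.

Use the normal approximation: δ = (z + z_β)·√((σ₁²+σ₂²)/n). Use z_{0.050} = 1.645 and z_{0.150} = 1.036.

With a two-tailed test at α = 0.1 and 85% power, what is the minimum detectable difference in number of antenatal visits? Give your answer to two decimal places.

δ = (z_{α/2} + z_β) · √((σ₁²+σ₂²)/n)
  = (1.645 + 1.036) · √(4.5/142)
  = 2.681 · √0.03169
  = 2.681 · 0.1780
  = 0.4773

Minimum detectable difference ≈ 0.48 visits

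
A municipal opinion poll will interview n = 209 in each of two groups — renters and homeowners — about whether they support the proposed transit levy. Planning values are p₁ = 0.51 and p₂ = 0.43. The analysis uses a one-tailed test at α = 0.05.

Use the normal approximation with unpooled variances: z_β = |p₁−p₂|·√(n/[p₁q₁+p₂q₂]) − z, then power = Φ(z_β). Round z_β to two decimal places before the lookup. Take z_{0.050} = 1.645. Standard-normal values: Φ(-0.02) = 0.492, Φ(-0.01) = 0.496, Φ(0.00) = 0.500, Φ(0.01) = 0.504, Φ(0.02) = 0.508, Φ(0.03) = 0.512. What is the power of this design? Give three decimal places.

Power ≈ 0.500

z_β = |p₁−p₂|·√(n/[p₁q₁+p₂q₂]) − z_α
    = 0.08 · √(209/0.4950) − 1.645
    = 0.08 · 20.5480 − 1.645
    = 1.6438 − 1.645 = -0.0012 → -0.00
Power = Φ(-0.00) = 0.500.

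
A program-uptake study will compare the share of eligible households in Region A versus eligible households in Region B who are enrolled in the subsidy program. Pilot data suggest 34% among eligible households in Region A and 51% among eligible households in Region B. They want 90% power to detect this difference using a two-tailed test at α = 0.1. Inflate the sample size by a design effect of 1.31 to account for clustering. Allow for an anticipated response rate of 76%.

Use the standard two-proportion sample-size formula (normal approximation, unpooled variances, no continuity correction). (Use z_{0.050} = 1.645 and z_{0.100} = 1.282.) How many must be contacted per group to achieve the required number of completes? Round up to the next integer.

n = 243 per group

n = (z_{α/2} + z_β)² · [p₁(1−p₁) + p₂(1−p₂)] / (p₁ − p₂)²
  = (1.645 + 1.282)² · (0.34·0.66 + 0.51·0.49) / (-0.17)²
  = (2.927)² · (0.2244 + 0.2499) / 0.0289
  = 8.5673 · 0.4743 / 0.0289
  = 140.60
Design effect: 1.31 × 140.60 = 184.19.
Adjust for 76% response: 184.19 / 0.76 = 242.36.
Round up → n = 243 per group.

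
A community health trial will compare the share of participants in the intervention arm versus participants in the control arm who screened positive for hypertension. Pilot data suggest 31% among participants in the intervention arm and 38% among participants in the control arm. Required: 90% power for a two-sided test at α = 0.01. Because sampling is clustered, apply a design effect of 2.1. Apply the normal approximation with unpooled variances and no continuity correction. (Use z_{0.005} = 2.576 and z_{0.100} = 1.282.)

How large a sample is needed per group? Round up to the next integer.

n = 2868 per group

n = (z_{α/2} + z_β)² · [p₁(1−p₁) + p₂(1−p₂)] / (p₁ − p₂)²
  = (2.576 + 1.282)² · (0.31·0.69 + 0.38·0.62) / (-0.07)²
  = (3.858)² · (0.2139 + 0.2356) / 0.0049
  = 14.8842 · 0.4495 / 0.0049
  = 1365.39
Design effect: 2.1 × 1365.39 = 2867.33.
Round up → n = 2868 per group.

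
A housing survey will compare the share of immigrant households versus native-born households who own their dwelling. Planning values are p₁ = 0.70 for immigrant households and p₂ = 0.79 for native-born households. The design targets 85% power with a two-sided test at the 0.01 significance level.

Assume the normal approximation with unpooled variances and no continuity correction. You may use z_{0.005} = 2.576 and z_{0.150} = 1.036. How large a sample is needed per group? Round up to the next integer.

n = (z_{α/2} + z_β)² · [p₁(1−p₁) + p₂(1−p₂)] / (p₁ − p₂)²
  = (2.576 + 1.036)² · (0.70·0.30 + 0.79·0.21) / (-0.09)²
  = (3.612)² · (0.2100 + 0.1659) / 0.0081
  = 13.0465 · 0.3759 / 0.0081
  = 605.46
Round up → n = 606 per group.

n = 606 per group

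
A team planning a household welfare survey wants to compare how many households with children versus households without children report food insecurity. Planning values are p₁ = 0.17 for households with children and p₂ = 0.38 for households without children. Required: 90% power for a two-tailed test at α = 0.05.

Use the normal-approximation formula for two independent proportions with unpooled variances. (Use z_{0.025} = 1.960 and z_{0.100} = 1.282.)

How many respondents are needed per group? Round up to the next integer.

n = 90 per group

n = (z_{α/2} + z_β)² · [p₁(1−p₁) + p₂(1−p₂)] / (p₁ − p₂)²
  = (1.960 + 1.282)² · (0.17·0.83 + 0.38·0.62) / (-0.21)²
  = (3.242)² · (0.1411 + 0.2356) / 0.0441
  = 10.5106 · 0.3767 / 0.0441
  = 89.78
Round up → n = 90 per group.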